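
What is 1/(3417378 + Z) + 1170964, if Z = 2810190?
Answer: 7292257935553/6227568 ≈ 1.1710e+6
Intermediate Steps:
1/(3417378 + Z) + 1170964 = 1/(3417378 + 2810190) + 1170964 = 1/6227568 + 1170964 = 7292257935553/6227568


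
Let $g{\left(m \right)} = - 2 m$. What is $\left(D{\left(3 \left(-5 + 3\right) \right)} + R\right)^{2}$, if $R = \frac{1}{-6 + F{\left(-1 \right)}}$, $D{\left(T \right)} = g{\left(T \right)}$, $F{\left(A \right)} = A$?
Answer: $\frac{6889}{49} \approx 140.59$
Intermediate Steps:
$D{\left(T \right)} = - 2 T$
$R = - \frac{1}{7}$ ($R = \frac{1}{-6 - 1} = \frac{1}{-7} = - \frac{1}{7} \approx -0.14286$)
$\left(D{\left(3 \left(-5 + 3\right) \right)} + R\right)^{2} = \left(- 2 \cdot 3 \left(-5 + 3\right) - \frac{1}{7}\right)^{2} = \left(- 2 \cdot 3 \left(-2\right) - \frac{1}{7}\right)^{2} = \left(\left(-2\right) \left(-6\right) - \frac{1}{7}\right)^{2} = \left(12 - \frac{1}{7}\right)^{2} = \left(\frac{83}{7}\right)^{2} = \frac{6889}{49}$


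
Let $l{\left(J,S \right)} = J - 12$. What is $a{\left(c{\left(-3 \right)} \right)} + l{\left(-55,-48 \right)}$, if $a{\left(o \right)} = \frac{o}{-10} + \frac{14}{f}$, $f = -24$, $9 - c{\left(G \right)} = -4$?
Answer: $- \frac{4133}{60} \approx -68.883$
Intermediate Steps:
$l{\left(J,S \right)} = -12 + J$ ($l{\left(J,S \right)} = J - 12 = -12 + J$)
$c{\left(G \right)} = 13$ ($c{\left(G \right)} = 9 - -4 = 9 + 4 = 13$)
$a{\left(o \right)} = - \frac{7}{12} - \frac{o}{10}$ ($a{\left(o \right)} = \frac{o}{-10} + \frac{14}{-24} = o \left(- \frac{1}{10}\right) + 14 \left(- \frac{1}{24}\right) = - \frac{o}{10} - \frac{7}{12} = - \frac{7}{12} - \frac{o}{10}$)
$a{\left(c{\left(-3 \right)} \right)} + l{\left(-55,-48 \right)} = \left(- \frac{7}{12} - \frac{13}{10}\right) - 67 = - \frac{113}{60} - 67 = - \frac{4133}{60}$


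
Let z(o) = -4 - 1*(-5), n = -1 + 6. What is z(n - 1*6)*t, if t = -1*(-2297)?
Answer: 2297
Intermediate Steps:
n = 5
t = 2297
z(o) = 1 (z(o) = -4 + 5 = 1)
z(n - 1*6)*t = 1*2297 = 2297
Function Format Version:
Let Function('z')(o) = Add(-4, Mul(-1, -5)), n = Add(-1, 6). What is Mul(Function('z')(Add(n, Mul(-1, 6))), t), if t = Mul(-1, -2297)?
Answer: 2297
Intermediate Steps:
n = 5
t = 2297
Function('z')(o) = 1 (Function('z')(o) = Add(-4, 5) = 1)
Mul(Function('z')(Add(n, Mul(-1, 6))), t) = Mul(1, 2297) = 2297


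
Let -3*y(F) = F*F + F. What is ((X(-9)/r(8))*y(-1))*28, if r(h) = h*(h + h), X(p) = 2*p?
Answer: 0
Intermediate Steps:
y(F) = -F/3 - F²/3 (y(F) = -(F*F + F)/3 = -(F² + F)/3 = -(F + F²)/3 = -F/3 - F²/3)
r(h) = 2*h² (r(h) = h*(2*h) = 2*h²)
((X(-9)/r(8))*y(-1))*28 = (((2*(-9))/((2*8²)))*(-⅓*(-1)*(1 - 1)))*28 = ((-18/(2*64))*(-⅓*(-1)*0))*28 = (-18/128*0)*28 = (-18*1/128*0)*28 = -9/64*0*28 = 0*28 = 0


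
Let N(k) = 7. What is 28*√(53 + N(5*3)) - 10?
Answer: -10 + 56*√15 ≈ 206.89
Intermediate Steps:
28*√(53 + N(5*3)) - 10 = 28*√(53 + 7) - 10 = 28*√60 - 10 = 28*(2*√15) - 10 = 56*√15 - 10 = -10 + 56*√15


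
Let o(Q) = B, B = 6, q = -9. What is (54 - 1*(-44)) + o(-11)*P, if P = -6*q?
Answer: 422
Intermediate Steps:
o(Q) = 6
P = 54 (P = -6*(-9) = 54)
(54 - 1*(-44)) + o(-11)*P = (54 - 1*(-44)) + 6*54 = (54 + 44) + 324 = 98 + 324 = 422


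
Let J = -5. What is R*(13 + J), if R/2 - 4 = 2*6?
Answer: 256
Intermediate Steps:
R = 32 (R = 8 + 2*(2*6) = 8 + 2*12 = 8 + 24 = 32)
R*(13 + J) = 32*(13 - 5) = 32*8 = 256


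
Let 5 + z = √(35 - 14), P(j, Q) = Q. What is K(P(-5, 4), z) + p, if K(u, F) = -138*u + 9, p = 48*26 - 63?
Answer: 642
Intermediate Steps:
p = 1185 (p = 1248 - 63 = 1185)
z = -5 + √21 (z = -5 + √(35 - 14) = -5 + √21 ≈ -0.41742)
K(u, F) = 9 - 138*u
K(P(-5, 4), z) + p = (9 - 138*4) + 1185 = (9 - 552) + 1185 = -543 + 1185 = 642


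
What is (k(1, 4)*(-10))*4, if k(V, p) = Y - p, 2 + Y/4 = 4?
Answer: -160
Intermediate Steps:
Y = 8 (Y = -8 + 4*4 = -8 + 16 = 8)
k(V, p) = 8 - p
(k(1, 4)*(-10))*4 = ((8 - 1*4)*(-10))*4 = ((8 - 4)*(-10))*4 = (4*(-10))*4 = -40*4 = -160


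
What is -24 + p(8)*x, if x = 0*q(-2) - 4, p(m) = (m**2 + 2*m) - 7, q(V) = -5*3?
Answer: -316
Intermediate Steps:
q(V) = -15
p(m) = -7 + m**2 + 2*m
x = -4 (x = 0*(-15) - 4 = 0 - 4 = -4)
-24 + p(8)*x = -24 + (-7 + 8**2 + 2*8)*(-4) = -24 + (-7 + 64 + 16)*(-4) = -24 + 73*(-4) = -24 - 292 = -316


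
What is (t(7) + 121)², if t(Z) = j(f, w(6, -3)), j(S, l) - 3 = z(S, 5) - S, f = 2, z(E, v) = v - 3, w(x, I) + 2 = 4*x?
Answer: 15376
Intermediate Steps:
w(x, I) = -2 + 4*x
z(E, v) = -3 + v
j(S, l) = 5 - S (j(S, l) = 3 + ((-3 + 5) - S) = 3 + (2 - S) = 5 - S)
t(Z) = 3 (t(Z) = 5 - 1*2 = 5 - 2 = 3)
(t(7) + 121)² = (3 + 121)² = 124² = 15376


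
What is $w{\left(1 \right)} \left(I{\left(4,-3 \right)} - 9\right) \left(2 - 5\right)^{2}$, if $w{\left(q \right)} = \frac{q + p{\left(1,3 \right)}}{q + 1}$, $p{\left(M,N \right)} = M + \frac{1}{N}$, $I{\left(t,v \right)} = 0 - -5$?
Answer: $-42$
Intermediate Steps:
$I{\left(t,v \right)} = 5$ ($I{\left(t,v \right)} = 0 + 5 = 5$)
$w{\left(q \right)} = \frac{\frac{4}{3} + q}{1 + q}$ ($w{\left(q \right)} = \frac{q + \left(1 + \frac{1}{3}\right)}{q + 1} = \frac{q + \left(1 + \frac{1}{3}\right)}{1 + q} = \frac{q + \frac{4}{3}}{1 + q} = \frac{\frac{4}{3} + q}{1 + q}$)
$w{\left(1 \right)} \left(I{\left(4,-3 \right)} - 9\right) \left(2 - 5\right)^{2} = \frac{\frac{4}{3} + 1}{1 + 1} \left(5 - 9\right) \left(2 - 5\right)^{2} = \frac{1}{2} \cdot \frac{7}{3} \left(-4\right) \left(-3\right)^{2} = \frac{1}{2} \cdot \frac{7}{3} \left(-4\right) 9 = \frac{7}{6} \left(-4\right) 9 = \left(- \frac{14}{3}\right) 9 = -42$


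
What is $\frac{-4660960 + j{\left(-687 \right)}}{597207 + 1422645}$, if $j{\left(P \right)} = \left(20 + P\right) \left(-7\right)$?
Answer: $- \frac{1552097}{673284} \approx -2.3053$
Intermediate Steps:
$j{\left(P \right)} = -140 - 7 P$
$\frac{-4660960 + j{\left(-687 \right)}}{597207 + 1422645} = \frac{-4660960 - -4669}{597207 + 1422645} = \frac{-4660960 + \left(-140 + 4809\right)}{2019852} = \left(-4660960 + 4669\right) \frac{1}{2019852} = \left(-4656291\right) \frac{1}{2019852} = - \frac{1552097}{673284}$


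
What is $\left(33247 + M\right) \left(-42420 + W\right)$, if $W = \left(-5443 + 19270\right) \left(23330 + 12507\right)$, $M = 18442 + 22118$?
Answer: $36569580820653$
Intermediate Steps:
$M = 40560$
$W = 495518199$ ($W = 13827 \cdot 35837 = 495518199$)
$\left(33247 + M\right) \left(-42420 + W\right) = \left(33247 + 40560\right) \left(-42420 + 495518199\right) = 73807 \cdot 495475779 = 36569580820653$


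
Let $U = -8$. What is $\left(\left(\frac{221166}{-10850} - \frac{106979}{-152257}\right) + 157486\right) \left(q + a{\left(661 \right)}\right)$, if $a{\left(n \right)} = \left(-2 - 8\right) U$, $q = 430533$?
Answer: $\frac{8001175236594220446}{117999175} \approx 6.7807 \cdot 10^{10}$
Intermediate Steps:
$a{\left(n \right)} = 80$ ($a{\left(n \right)} = \left(-2 - 8\right) \left(-8\right) = \left(-10\right) \left(-8\right) = 80$)
$\left(\left(\frac{221166}{-10850} - \frac{106979}{-152257}\right) + 157486\right) \left(q + a{\left(661 \right)}\right) = \left(\left(\frac{221166}{-10850} - \frac{106979}{-152257}\right) + 157486\right) \left(430533 + 80\right) = \left(\left(221166 \left(- \frac{1}{10850}\right) - - \frac{106979}{152257}\right) + 157486\right) 430613 = \left(\left(- \frac{110583}{5425} + \frac{106979}{152257}\right) + 157486\right) 430613 = \left(- \frac{2322382108}{117999175} + 157486\right) 430613 = \frac{18580895691942}{117999175} \cdot 430613 = \frac{8001175236594220446}{117999175}$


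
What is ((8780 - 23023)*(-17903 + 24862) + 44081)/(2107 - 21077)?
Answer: 49536478/9485 ≈ 5222.6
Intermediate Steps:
((8780 - 23023)*(-17903 + 24862) + 44081)/(2107 - 21077) = (-14243*6959 + 44081)/(-18970) = (-99117037 + 44081)*(-1/18970) = -99072956*(-1/18970) = 49536478/9485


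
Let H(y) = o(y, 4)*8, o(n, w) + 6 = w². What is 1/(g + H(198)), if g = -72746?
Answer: -1/72666 ≈ -1.3762e-5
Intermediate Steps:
o(n, w) = -6 + w²
H(y) = 80 (H(y) = (-6 + 4²)*8 = (-6 + 16)*8 = 10*8 = 80)
1/(g + H(198)) = 1/(-72746 + 80) = 1/(-72666) = -1/72666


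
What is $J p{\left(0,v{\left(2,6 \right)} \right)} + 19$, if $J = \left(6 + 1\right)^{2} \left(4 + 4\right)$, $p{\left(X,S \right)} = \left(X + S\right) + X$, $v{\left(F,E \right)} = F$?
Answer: $803$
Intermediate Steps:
$p{\left(X,S \right)} = S + 2 X$ ($p{\left(X,S \right)} = \left(S + X\right) + X = S + 2 X$)
$J = 392$ ($J = 7^{2} \cdot 8 = 49 \cdot 8 = 392$)
$J p{\left(0,v{\left(2,6 \right)} \right)} + 19 = 392 \left(2 + 2 \cdot 0\right) + 19 = 392 \left(2 + 0\right) + 19 = 392 \cdot 2 + 19 = 784 + 19 = 803$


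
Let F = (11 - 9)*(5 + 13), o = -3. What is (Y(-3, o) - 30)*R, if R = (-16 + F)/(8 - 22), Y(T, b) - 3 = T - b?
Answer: 270/7 ≈ 38.571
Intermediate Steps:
Y(T, b) = 3 + T - b (Y(T, b) = 3 + (T - b) = 3 + T - b)
F = 36 (F = 2*18 = 36)
R = -10/7 (R = (-16 + 36)/(8 - 22) = 20/(-14) = 20*(-1/14) = -10/7 ≈ -1.4286)
(Y(-3, o) - 30)*R = ((3 - 3 - 1*(-3)) - 30)*(-10/7) = ((3 - 3 + 3) - 30)*(-10/7) = (3 - 30)*(-10/7) = -27*(-10/7) = 270/7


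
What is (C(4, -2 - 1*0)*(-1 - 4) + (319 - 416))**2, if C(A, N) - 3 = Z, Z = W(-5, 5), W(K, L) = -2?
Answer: 10404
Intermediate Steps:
Z = -2
C(A, N) = 1 (C(A, N) = 3 - 2 = 1)
(C(4, -2 - 1*0)*(-1 - 4) + (319 - 416))**2 = (1*(-1 - 4) + (319 - 416))**2 = (1*(-5) - 97)**2 = (-5 - 97)**2 = (-102)**2 = 10404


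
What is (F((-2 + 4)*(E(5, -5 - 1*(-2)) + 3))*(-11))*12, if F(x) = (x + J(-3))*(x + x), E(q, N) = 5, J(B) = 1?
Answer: -71808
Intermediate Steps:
F(x) = 2*x*(1 + x) (F(x) = (x + 1)*(x + x) = (1 + x)*(2*x) = 2*x*(1 + x))
(F((-2 + 4)*(E(5, -5 - 1*(-2)) + 3))*(-11))*12 = ((2*((-2 + 4)*(5 + 3))*(1 + (-2 + 4)*(5 + 3)))*(-11))*12 = ((2*(2*8)*(1 + 2*8))*(-11))*12 = ((2*16*(1 + 16))*(-11))*12 = ((2*16*17)*(-11))*12 = (544*(-11))*12 = -5984*12 = -71808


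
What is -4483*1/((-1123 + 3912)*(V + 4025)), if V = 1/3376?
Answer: -15134608/37898050389 ≈ -0.00039935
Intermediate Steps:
V = 1/3376 ≈ 0.00029621
-4483*1/((-1123 + 3912)*(V + 4025)) = -4483*1/((-1123 + 3912)*(1/3376 + 4025)) = -4483/((13588401/3376)*2789) = -4483/37898050389/3376 = -4483*3376/37898050389 = -15134608/37898050389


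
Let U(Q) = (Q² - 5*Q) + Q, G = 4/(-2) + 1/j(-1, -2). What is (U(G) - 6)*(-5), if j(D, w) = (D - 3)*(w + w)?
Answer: -7045/256 ≈ -27.520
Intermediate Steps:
j(D, w) = 2*w*(-3 + D) (j(D, w) = (-3 + D)*(2*w) = 2*w*(-3 + D))
G = -31/16 (G = 4/(-2) + 1/(2*(-2)*(-3 - 1)) = 4*(-½) + 1/(2*(-2)*(-4)) = -2 + 1/16 = -31/16 ≈ -1.9375)
U(Q) = Q² - 4*Q
(U(G) - 6)*(-5) = (-31*(-4 - 31/16)/16 - 6)*(-5) = (-31/16*(-95/16) - 6)*(-5) = (2945/256 - 6)*(-5) = (1409/256)*(-5) = -7045/256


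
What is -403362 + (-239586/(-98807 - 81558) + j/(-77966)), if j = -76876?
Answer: -2836090034837882/7031168795 ≈ -4.0336e+5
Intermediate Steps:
-403362 + (-239586/(-98807 - 81558) + j/(-77966)) = -403362 + (-239586/(-98807 - 81558) - 76876/(-77966)) = -403362 + (-239586/(-180365) - 76876*(-1/77966)) = -403362 + (-239586*(-1/180365) + 38438/38983) = -403362 + (239586/180365 + 38438/38983) = -403362 + 16272650908/7031168795 = -2836090034837882/7031168795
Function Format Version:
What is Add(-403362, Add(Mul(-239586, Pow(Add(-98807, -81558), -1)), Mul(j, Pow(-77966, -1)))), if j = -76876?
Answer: Rational(-2836090034837882, 7031168795) ≈ -4.0336e+5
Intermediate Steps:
Add(-403362, Add(Mul(-239586, Pow(Add(-98807, -81558), -1)), Mul(j, Pow(-77966, -1)))) = Add(-403362, Add(Mul(-239586, Pow(Add(-98807, -81558), -1)), Mul(-76876, Pow(-77966, -1)))) = Add(-403362, Add(Mul(-239586, Pow(-180365, -1)), Mul(-76876, Rational(-1, 77966)))) = Add(-403362, Add(Mul(-239586, Rational(-1, 180365)), Rational(38438, 38983))) = Add(-403362, Add(Rational(239586, 180365), Rational(38438, 38983))) = Add(-403362, Rational(16272650908, 7031168795)) = Rational(-2836090034837882, 7031168795)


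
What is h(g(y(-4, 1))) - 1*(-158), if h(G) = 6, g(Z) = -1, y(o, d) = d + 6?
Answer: 164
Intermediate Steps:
y(o, d) = 6 + d
h(g(y(-4, 1))) - 1*(-158) = 6 - 1*(-158) = 6 + 158 = 164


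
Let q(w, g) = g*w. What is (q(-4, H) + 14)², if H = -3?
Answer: 676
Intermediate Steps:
(q(-4, H) + 14)² = (-3*(-4) + 14)² = (12 + 14)² = 26² = 676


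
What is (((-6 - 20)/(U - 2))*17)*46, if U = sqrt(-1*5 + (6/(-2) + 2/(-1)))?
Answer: 20332/7 + 10166*I*sqrt(10)/7 ≈ 2904.6 + 4592.5*I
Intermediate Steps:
U = I*sqrt(10) (U = sqrt(-5 + (6*(-1/2) + 2*(-1))) = sqrt(-5 + (-3 - 2)) = sqrt(-5 - 5) = sqrt(-10) = I*sqrt(10) ≈ 3.1623*I)
(((-6 - 20)/(U - 2))*17)*46 = (((-6 - 20)/(I*sqrt(10) - 2))*17)*46 = (-26/(-2 + I*sqrt(10))*17)*46 = -442/(-2 + I*sqrt(10))*46 = -20332/(-2 + I*sqrt(10))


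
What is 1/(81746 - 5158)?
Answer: 1/76588 ≈ 1.3057e-5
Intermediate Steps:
1/(81746 - 5158) = 1/76588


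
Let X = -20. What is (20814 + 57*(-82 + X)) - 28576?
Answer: -13576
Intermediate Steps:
(20814 + 57*(-82 + X)) - 28576 = (20814 + 57*(-82 - 20)) - 28576 = (20814 + 57*(-102)) - 28576 = (20814 - 5814) - 28576 = 15000 - 28576 = -13576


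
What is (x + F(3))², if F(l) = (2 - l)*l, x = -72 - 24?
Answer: 9801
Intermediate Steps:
x = -96
F(l) = l*(2 - l)
(x + F(3))² = (-96 + 3*(2 - 1*3))² = (-96 + 3*(2 - 3))² = (-96 + 3*(-1))² = (-96 - 3)² = (-99)² = 9801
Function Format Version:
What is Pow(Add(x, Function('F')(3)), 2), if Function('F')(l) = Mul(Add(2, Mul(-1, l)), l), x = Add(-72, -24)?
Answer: 9801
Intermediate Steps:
x = -96
Function('F')(l) = Mul(l, Add(2, Mul(-1, l)))
Pow(Add(x, Function('F')(3)), 2) = Pow(Add(-96, Mul(3, Add(2, Mul(-1, 3)))), 2) = Pow(Add(-96, Mul(3, Add(2, -3))), 2) = Pow(Add(-96, Mul(3, -1)), 2) = Pow(Add(-96, -3), 2) = Pow(-99, 2) = 9801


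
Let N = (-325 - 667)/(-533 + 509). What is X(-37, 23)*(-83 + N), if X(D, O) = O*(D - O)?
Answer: 57500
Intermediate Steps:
N = 124/3 (N = -992/(-24) = -992*(-1/24) = 124/3 ≈ 41.333)
X(-37, 23)*(-83 + N) = (23*(-37 - 1*23))*(-83 + 124/3) = (23*(-37 - 23))*(-125/3) = (23*(-60))*(-125/3) = -1380*(-125/3) = 57500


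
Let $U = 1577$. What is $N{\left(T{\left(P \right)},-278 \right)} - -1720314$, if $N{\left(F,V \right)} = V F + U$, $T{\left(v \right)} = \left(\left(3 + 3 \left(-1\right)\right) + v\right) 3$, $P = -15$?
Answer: $1734401$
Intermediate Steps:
$T{\left(v \right)} = 3 v$ ($T{\left(v \right)} = \left(\left(3 - 3\right) + v\right) 3 = \left(0 + v\right) 3 = v 3 = 3 v$)
$N{\left(F,V \right)} = 1577 + F V$ ($N{\left(F,V \right)} = V F + 1577 = F V + 1577 = 1577 + F V$)
$N{\left(T{\left(P \right)},-278 \right)} - -1720314 = \left(1577 + 3 \left(-15\right) \left(-278\right)\right) - -1720314 = \left(1577 - -12510\right) + 1720314 = \left(1577 + 12510\right) + 1720314 = 14087 + 1720314 = 1734401$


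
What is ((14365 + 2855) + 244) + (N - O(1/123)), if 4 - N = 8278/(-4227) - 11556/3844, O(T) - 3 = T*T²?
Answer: 44019158922653275/2519705100483 ≈ 17470.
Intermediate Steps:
O(T) = 3 + T³ (O(T) = 3 + T*T² = 3 + T³)
N = 36415549/4062147 (N = 4 - (8278/(-4227) - 11556/3844) = 4 - (8278*(-1/4227) - 11556*1/3844) = 4 - (-8278/4227 - 2889/961) = 4 - 1*(-20166961/4062147) = 4 + 20166961/4062147 = 36415549/4062147 ≈ 8.9646)
((14365 + 2855) + 244) + (N - O(1/123)) = ((14365 + 2855) + 244) + (36415549/4062147 - (3 + (1/123)³)) = (17220 + 244) + (36415549/4062147 - (3 + (1/123)³)) = 17464 + (36415549/4062147 - (3 + 1/1860867)) = 17464 + (36415549/4062147 - 1*5582602/1860867) = 17464 + (36415549/4062147 - 5582602/1860867) = 17464 + 15029047818163/2519705100483 = 44019158922653275/2519705100483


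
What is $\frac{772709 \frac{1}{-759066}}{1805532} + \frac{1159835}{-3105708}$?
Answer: $- \frac{18923536785192613}{50671768703851944} \approx -0.37345$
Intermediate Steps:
$\frac{772709 \frac{1}{-759066}}{1805532} + \frac{1159835}{-3105708} = 772709 \left(- \frac{1}{759066}\right) \frac{1}{1805532} + 1159835 \left(- \frac{1}{3105708}\right) = \left(- \frac{110387}{108438}\right) \frac{1}{1805532} - \frac{1159835}{3105708} = - \frac{110387}{195788279016} - \frac{1159835}{3105708} = - \frac{18923536785192613}{50671768703851944}$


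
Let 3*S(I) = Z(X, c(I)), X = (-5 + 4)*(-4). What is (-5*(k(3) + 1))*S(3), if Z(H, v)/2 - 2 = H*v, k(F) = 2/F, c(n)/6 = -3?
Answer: 3500/9 ≈ 388.89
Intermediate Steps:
c(n) = -18 (c(n) = 6*(-3) = -18)
X = 4 (X = -1*(-4) = 4)
Z(H, v) = 4 + 2*H*v (Z(H, v) = 4 + 2*(H*v) = 4 + 2*H*v)
S(I) = -140/3 (S(I) = (4 + 2*4*(-18))/3 = (4 - 144)/3 = (⅓)*(-140) = -140/3)
(-5*(k(3) + 1))*S(3) = -5*(2/3 + 1)*(-140/3) = -5*(2*(⅓) + 1)*(-140/3) = -5*(⅔ + 1)*(-140/3) = -5*5/3*(-140/3) = -25/3*(-140/3) = 3500/9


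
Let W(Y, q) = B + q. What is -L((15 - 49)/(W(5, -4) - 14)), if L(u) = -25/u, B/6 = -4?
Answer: 525/17 ≈ 30.882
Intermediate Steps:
B = -24 (B = 6*(-4) = -24)
W(Y, q) = -24 + q
-L((15 - 49)/(W(5, -4) - 14)) = -(-25)/((15 - 49)/((-24 - 4) - 14)) = -(-25)/((-34/(-28 - 14))) = -(-25)/((-34/(-42))) = -(-25)/((-34*(-1/42))) = -(-25)/17/21 = -(-25)*21/17 = -1*(-525/17) = 525/17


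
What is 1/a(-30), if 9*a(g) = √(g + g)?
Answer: -3*I*√15/10 ≈ -1.1619*I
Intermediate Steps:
a(g) = √2*√g/9 (a(g) = √(g + g)/9 = √(2*g)/9 = (√2*√g)/9 = √2*√g/9)
1/a(-30) = 1/(√2*√(-30)/9) = 1/(√2*(I*√30)/9) = 1/(2*I*√15/9) = -3*I*√15/10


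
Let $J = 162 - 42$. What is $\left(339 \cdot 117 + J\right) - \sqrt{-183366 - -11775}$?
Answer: $39783 - i \sqrt{171591} \approx 39783.0 - 414.24 i$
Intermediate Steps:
$J = 120$ ($J = 162 - 42 = 120$)
$\left(339 \cdot 117 + J\right) - \sqrt{-183366 - -11775} = \left(339 \cdot 117 + 120\right) - \sqrt{-183366 - -11775} = \left(39663 + 120\right) - \sqrt{-183366 + \left(-94089 + 105864\right)} = 39783 - \sqrt{-183366 + 11775} = 39783 - \sqrt{-171591} = 39783 - i \sqrt{171591}$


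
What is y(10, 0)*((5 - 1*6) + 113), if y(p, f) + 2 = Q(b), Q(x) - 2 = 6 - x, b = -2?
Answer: 896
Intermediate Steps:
Q(x) = 8 - x (Q(x) = 2 + (6 - x) = 8 - x)
y(p, f) = 8 (y(p, f) = -2 + (8 - 1*(-2)) = -2 + (8 + 2) = -2 + 10 = 8)
y(10, 0)*((5 - 1*6) + 113) = 8*((5 - 1*6) + 113) = 8*((5 - 6) + 113) = 8*(-1 + 113) = 8*112 = 896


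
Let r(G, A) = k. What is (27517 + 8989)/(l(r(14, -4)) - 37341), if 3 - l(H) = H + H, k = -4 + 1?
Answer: -18253/18666 ≈ -0.97787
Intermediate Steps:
k = -3
r(G, A) = -3
l(H) = 3 - 2*H (l(H) = 3 - (H + H) = 3 - 2*H)
(27517 + 8989)/(l(r(14, -4)) - 37341) = (27517 + 8989)/((3 - 2*(-3)) - 37341) = 36506/((3 + 6) - 37341) = 36506/(9 - 37341) = 36506/(-37332) = 36506*(-1/37332) = -18253/18666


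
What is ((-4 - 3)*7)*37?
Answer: -1813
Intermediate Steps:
((-4 - 3)*7)*37 = -7*7*37 = -49*37 = -1813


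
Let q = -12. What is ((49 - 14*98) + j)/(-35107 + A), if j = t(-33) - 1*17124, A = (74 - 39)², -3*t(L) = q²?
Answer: 6165/11294 ≈ 0.54587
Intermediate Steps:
t(L) = -48 (t(L) = -⅓*(-12)² = -⅓*144 = -48)
A = 1225 (A = 35² = 1225)
j = -17172 (j = -48 - 1*17124 = -48 - 17124 = -17172)
((49 - 14*98) + j)/(-35107 + A) = ((49 - 14*98) - 17172)/(-35107 + 1225) = ((49 - 1372) - 17172)/(-33882) = (-1323 - 17172)*(-1/33882) = -18495*(-1/33882) = 6165/11294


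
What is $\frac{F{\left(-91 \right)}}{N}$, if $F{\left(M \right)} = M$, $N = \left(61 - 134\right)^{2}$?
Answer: $- \frac{91}{5329} \approx -0.017076$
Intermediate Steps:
$N = 5329$ ($N = \left(-73\right)^{2} = 5329$)
$\frac{F{\left(-91 \right)}}{N} = - \frac{91}{5329}$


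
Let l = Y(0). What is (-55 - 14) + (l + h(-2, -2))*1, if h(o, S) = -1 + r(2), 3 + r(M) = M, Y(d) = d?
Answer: -71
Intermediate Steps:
l = 0
r(M) = -3 + M
h(o, S) = -2 (h(o, S) = -1 + (-3 + 2) = -1 - 1 = -2)
(-55 - 14) + (l + h(-2, -2))*1 = (-55 - 14) + (0 - 2)*1 = -69 - 2*1 = -69 - 2 = -71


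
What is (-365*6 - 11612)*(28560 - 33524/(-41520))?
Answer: -2045878610081/5190 ≈ -3.9420e+8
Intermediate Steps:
(-365*6 - 11612)*(28560 - 33524/(-41520)) = (-2190 - 11612)*(28560 - 33524*(-1/41520)) = -13802*(28560 + 8381/10380) = -13802*296461181/10380 = -2045878610081/5190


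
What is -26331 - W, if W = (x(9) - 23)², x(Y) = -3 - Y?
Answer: -27556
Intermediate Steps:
W = 1225 (W = ((-3 - 1*9) - 23)² = ((-3 - 9) - 23)² = (-12 - 23)² = (-35)² = 1225)
-26331 - W = -26331 - 1*1225 = -26331 - 1225 = -27556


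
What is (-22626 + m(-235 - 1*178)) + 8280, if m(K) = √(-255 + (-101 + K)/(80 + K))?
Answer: -14346 + I*√3122837/111 ≈ -14346.0 + 15.92*I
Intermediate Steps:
m(K) = √(-255 + (-101 + K)/(80 + K))
(-22626 + m(-235 - 1*178)) + 8280 = (-22626 + √((-20501 - 254*(-235 - 1*178))/(80 + (-235 - 1*178)))) + 8280 = (-22626 + √((-20501 - 254*(-235 - 178))/(80 + (-235 - 178)))) + 8280 = (-22626 + √((-20501 - 254*(-413))/(80 - 413))) + 8280 = (-22626 + √((-20501 + 104902)/(-333))) + 8280 = (-22626 + √(-1/333*84401)) + 8280 = (-22626 + √(-84401/333)) + 8280 = (-22626 + I*√3122837/111) + 8280 = -14346 + I*√3122837/111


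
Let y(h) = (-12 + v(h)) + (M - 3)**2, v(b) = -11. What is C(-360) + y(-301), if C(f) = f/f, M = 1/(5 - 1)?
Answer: -231/16 ≈ -14.438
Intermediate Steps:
M = 1/4 ≈ 0.25000
C(f) = 1
y(h) = -247/16 (y(h) = (-12 - 11) + (1/4 - 3)**2 = -23 + (-11/4)**2 = -23 + 121/16 = -247/16)
C(-360) + y(-301) = 1 - 247/16 = -231/16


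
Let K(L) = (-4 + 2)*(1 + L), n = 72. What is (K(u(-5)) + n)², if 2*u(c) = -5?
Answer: 5625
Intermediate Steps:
u(c) = -5/2 (u(c) = (½)*(-5) = -5/2)
K(L) = -2 - 2*L (K(L) = -2*(1 + L) = -2 - 2*L)
(K(u(-5)) + n)² = ((-2 - 2*(-5/2)) + 72)² = ((-2 + 5) + 72)² = (3 + 72)² = 75² = 5625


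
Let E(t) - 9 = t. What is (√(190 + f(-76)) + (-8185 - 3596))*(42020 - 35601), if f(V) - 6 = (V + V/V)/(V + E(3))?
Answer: -75622239 + 6419*√12619/8 ≈ -7.5532e+7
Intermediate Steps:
E(t) = 9 + t
f(V) = 6 + (1 + V)/(12 + V) (f(V) = 6 + (V + V/V)/(V + (9 + 3)) = 6 + (V + 1)/(V + 12) = 6 + (1 + V)/(12 + V))
(√(190 + f(-76)) + (-8185 - 3596))*(42020 - 35601) = (√(190 + (73 + 7*(-76))/(12 - 76)) + (-8185 - 3596))*(42020 - 35601) = (√(190 + (73 - 532)/(-64)) - 11781)*6419 = (√(190 - 1/64*(-459)) - 11781)*6419 = (√(190 + 459/64) - 11781)*6419 = (√(12619/64) - 11781)*6419 = (√12619/8 - 11781)*6419 = (-11781 + √12619/8)*6419 = -75622239 + 6419*√12619/8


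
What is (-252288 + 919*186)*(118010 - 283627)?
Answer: 13473605418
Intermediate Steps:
(-252288 + 919*186)*(118010 - 283627) = (-252288 + 170934)*(-165617) = -81354*(-165617) = 13473605418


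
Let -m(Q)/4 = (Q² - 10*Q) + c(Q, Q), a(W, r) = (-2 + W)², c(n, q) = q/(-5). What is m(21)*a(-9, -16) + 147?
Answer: -548121/5 ≈ -1.0962e+5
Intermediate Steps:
c(n, q) = -q/5 (c(n, q) = q*(-⅕) = -q/5)
m(Q) = -4*Q² + 204*Q/5 (m(Q) = -4*((Q² - 10*Q) - Q/5) = -4*(Q² - 51*Q/5) = -4*Q² + 204*Q/5)
m(21)*a(-9, -16) + 147 = ((⅘)*21*(51 - 5*21))*(-2 - 9)² + 147 = ((⅘)*21*(51 - 105))*(-11)² + 147 = ((⅘)*21*(-54))*121 + 147 = -4536/5*121 + 147 = -548856/5 + 147 = -548121/5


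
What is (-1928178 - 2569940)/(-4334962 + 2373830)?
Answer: 2249059/980566 ≈ 2.2936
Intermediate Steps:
(-1928178 - 2569940)/(-4334962 + 2373830) = -4498118/(-1961132) = -4498118*(-1/1961132) = 2249059/980566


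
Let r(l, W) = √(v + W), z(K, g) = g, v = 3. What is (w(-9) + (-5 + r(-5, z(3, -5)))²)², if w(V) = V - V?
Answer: (5 - I*√2)⁴ ≈ 329.0 - 650.54*I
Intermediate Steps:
w(V) = 0
r(l, W) = √(3 + W)
(w(-9) + (-5 + r(-5, z(3, -5)))²)² = (0 + (-5 + √(3 - 5))²)² = (0 + (-5 + √(-2))²)² = (0 + (-5 + I*√2)²)² = ((-5 + I*√2)²)² = (-5 + I*√2)⁴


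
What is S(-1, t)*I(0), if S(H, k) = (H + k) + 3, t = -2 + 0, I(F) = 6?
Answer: 0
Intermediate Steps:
t = -2
S(H, k) = 3 + H + k
S(-1, t)*I(0) = (3 - 1 - 2)*6 = 0*6 = 0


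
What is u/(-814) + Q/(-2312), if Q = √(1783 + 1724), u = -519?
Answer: 519/814 - √3507/2312 ≈ 0.61198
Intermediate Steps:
Q = √3507 ≈ 59.220
u/(-814) + Q/(-2312) = -519/(-814) + √3507/(-2312) = -519*(-1/814) + √3507*(-1/2312) = 519/814 - √3507/2312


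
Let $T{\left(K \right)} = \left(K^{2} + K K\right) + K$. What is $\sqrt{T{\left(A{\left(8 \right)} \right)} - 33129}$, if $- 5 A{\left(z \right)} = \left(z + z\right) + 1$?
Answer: $\frac{2 i \sqrt{206933}}{5} \approx 181.96 i$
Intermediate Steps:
$A{\left(z \right)} = - \frac{1}{5} - \frac{2 z}{5}$ ($A{\left(z \right)} = - \frac{\left(z + z\right) + 1}{5} = - \frac{2 z + 1}{5} = - \frac{1 + 2 z}{5} = - \frac{1}{5} - \frac{2 z}{5}$)
$T{\left(K \right)} = K + 2 K^{2}$ ($T{\left(K \right)} = \left(K^{2} + K^{2}\right) + K = 2 K^{2} + K = K + 2 K^{2}$)
$\sqrt{T{\left(A{\left(8 \right)} \right)} - 33129} = \sqrt{\left(- \frac{1}{5} - \frac{16}{5}\right) \left(1 + 2 \left(- \frac{1}{5} - \frac{16}{5}\right)\right) - 33129} = \sqrt{- \frac{17 \left(1 + 2 \left(- \frac{17}{5}\right)\right)}{5} - 33129} = \sqrt{- \frac{17 \left(1 - \frac{34}{5}\right)}{5} - 33129} = \sqrt{\left(- \frac{17}{5}\right) \left(- \frac{29}{5}\right) - 33129} = \sqrt{\frac{493}{25} - 33129} = \sqrt{- \frac{827732}{25}} = \frac{2 i \sqrt{206933}}{5}$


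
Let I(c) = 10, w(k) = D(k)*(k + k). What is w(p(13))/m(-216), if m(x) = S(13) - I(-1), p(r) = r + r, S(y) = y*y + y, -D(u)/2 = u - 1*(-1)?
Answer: -702/43 ≈ -16.326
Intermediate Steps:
D(u) = -2 - 2*u (D(u) = -2*(u - 1*(-1)) = -2*(u + 1) = -2*(1 + u) = -2 - 2*u)
S(y) = y + y² (S(y) = y² + y = y + y²)
p(r) = 2*r
w(k) = 2*k*(-2 - 2*k) (w(k) = (-2 - 2*k)*(k + k) = (-2 - 2*k)*(2*k) = 2*k*(-2 - 2*k))
m(x) = 172 (m(x) = 13*(1 + 13) - 1*10 = 13*14 - 10 = 182 - 10 = 172)
w(p(13))/m(-216) = -4*2*13*(1 + 2*13)/172 = -4*26*(1 + 26)*(1/172) = -4*26*27*(1/172) = -2808*1/172 = -702/43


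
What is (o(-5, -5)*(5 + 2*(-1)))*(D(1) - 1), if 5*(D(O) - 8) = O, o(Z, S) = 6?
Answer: 648/5 ≈ 129.60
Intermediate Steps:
D(O) = 8 + O/5
(o(-5, -5)*(5 + 2*(-1)))*(D(1) - 1) = (6*(5 + 2*(-1)))*((8 + (⅕)*1) - 1) = (6*(5 - 2))*((8 + ⅕) - 1) = (6*3)*(41/5 - 1) = 18*(36/5) = 648/5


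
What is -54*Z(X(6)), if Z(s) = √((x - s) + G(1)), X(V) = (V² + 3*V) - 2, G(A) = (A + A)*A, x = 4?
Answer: -54*I*√46 ≈ -366.25*I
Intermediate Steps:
G(A) = 2*A² (G(A) = (2*A)*A = 2*A²)
X(V) = -2 + V² + 3*V
Z(s) = √(6 - s) (Z(s) = √((4 - s) + 2*1²) = √((4 - s) + 2*1) = √((4 - s) + 2) = √(6 - s))
-54*Z(X(6)) = -54*√(6 - (-2 + 6² + 3*6)) = -54*√(6 - (-2 + 36 + 18)) = -54*√(6 - 1*52) = -54*√(6 - 52) = -54*I*√46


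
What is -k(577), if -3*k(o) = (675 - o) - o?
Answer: -479/3 ≈ -159.67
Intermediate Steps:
k(o) = -225 + 2*o/3 (k(o) = -((675 - o) - o)/3 = -(675 - 2*o)/3 = -225 + 2*o/3)
-k(577) = -(-225 + (⅔)*577) = -(-225 + 1154/3) = -1*479/3 = -479/3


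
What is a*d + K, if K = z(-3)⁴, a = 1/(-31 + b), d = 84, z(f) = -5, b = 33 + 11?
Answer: 8209/13 ≈ 631.46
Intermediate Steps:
b = 44
a = 1/13 (a = 1/(-31 + 44) = 1/13 ≈ 0.076923)
K = 625 (K = (-5)⁴ = 625)
a*d + K = (1/13)*84 + 625 = 84/13 + 625 = 8209/13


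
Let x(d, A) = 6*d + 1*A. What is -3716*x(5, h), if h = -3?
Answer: -100332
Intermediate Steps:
x(d, A) = A + 6*d (x(d, A) = 6*d + A = A + 6*d)
-3716*x(5, h) = -3716*(-3 + 6*5) = -3716*(-3 + 30) = -3716*27 = -100332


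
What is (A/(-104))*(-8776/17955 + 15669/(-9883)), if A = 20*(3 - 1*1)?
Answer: 368070103/461368089 ≈ 0.79778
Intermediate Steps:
A = 40 (A = 20*(3 - 1) = 20*2 = 40)
(A/(-104))*(-8776/17955 + 15669/(-9883)) = (40/(-104))*(-8776/17955 + 15669/(-9883)) = (40*(-1/104))*(-8776*1/17955 + 15669*(-1/9883)) = -5*(-8776/17955 - 15669/9883)/13 = -5/13*(-368070103/177449265) = 368070103/461368089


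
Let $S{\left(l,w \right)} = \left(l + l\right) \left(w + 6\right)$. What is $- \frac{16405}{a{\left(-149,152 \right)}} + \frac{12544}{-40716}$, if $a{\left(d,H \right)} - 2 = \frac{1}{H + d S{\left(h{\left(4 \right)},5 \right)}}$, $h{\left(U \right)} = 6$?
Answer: $- \frac{3259030837636}{397296549} \approx -8203.0$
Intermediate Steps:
$S{\left(l,w \right)} = 2 l \left(6 + w\right)$
$a{\left(d,H \right)} = 2 + \frac{1}{H + 132 d}$ ($a{\left(d,H \right)} = 2 + \frac{1}{H + d 2 \cdot 6 \left(6 + 5\right)} = 2 + \frac{1}{H + d 2 \cdot 6 \cdot 11} = 2 + \frac{1}{H + d 132} = 2 + \frac{1}{H + 132 d}$)
$- \frac{16405}{a{\left(-149,152 \right)}} + \frac{12544}{-40716} = - \frac{16405}{\frac{1}{152 + 132 \left(-149\right)} \left(1 + 2 \cdot 152 + 264 \left(-149\right)\right)} + \frac{12544}{-40716} = - \frac{16405}{\frac{1}{152 - 19668} \left(1 + 304 - 39336\right)} + 12544 \left(- \frac{1}{40716}\right) = - \frac{16405}{\frac{1}{-19516} \left(-39031\right)} - \frac{3136}{10179} = - \frac{16405}{\left(- \frac{1}{19516}\right) \left(-39031\right)} - \frac{3136}{10179} = - \frac{16405}{\frac{39031}{19516}} - \frac{3136}{10179} = \left(-16405\right) \frac{19516}{39031} - \frac{3136}{10179} = - \frac{320159980}{39031} - \frac{3136}{10179} = - \frac{3259030837636}{397296549}$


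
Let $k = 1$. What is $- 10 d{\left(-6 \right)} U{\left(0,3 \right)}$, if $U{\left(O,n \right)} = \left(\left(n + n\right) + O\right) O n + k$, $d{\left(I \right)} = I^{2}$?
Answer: $-360$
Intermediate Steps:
$U{\left(O,n \right)} = 1 + O n \left(O + 2 n\right)$ ($U{\left(O,n \right)} = \left(\left(n + n\right) + O\right) O n + 1 = \left(2 n + O\right) O n + 1 = \left(O + 2 n\right) O n + 1 = O \left(O + 2 n\right) n + 1 = O n \left(O + 2 n\right) + 1 = 1 + O n \left(O + 2 n\right)$)
$- 10 d{\left(-6 \right)} U{\left(0,3 \right)} = - 10 \left(-6\right)^{2} \left(1 + 3 \cdot 0^{2} + 2 \cdot 0 \cdot 3^{2}\right) = \left(-10\right) 36 \left(1 + 3 \cdot 0 + 2 \cdot 0 \cdot 9\right) = - 360 \left(1 + 0 + 0\right) = \left(-360\right) 1 = -360$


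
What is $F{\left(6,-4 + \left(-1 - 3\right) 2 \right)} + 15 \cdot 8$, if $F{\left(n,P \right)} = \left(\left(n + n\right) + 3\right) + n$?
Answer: $141$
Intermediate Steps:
$F{\left(n,P \right)} = 3 + 3 n$ ($F{\left(n,P \right)} = \left(2 n + 3\right) + n = \left(3 + 2 n\right) + n = 3 + 3 n$)
$F{\left(6,-4 + \left(-1 - 3\right) 2 \right)} + 15 \cdot 8 = \left(3 + 3 \cdot 6\right) + 15 \cdot 8 = \left(3 + 18\right) + 120 = 21 + 120 = 141$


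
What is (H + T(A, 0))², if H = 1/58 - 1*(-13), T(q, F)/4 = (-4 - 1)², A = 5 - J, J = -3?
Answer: 42968025/3364 ≈ 12773.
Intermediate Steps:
A = 8 (A = 5 - 1*(-3) = 5 + 3 = 8)
T(q, F) = 100 (T(q, F) = 4*(-4 - 1)² = 4*(-5)² = 4*25 = 100)
H = 755/58 (H = 1/58 + 13 = 755/58 ≈ 13.017)
(H + T(A, 0))² = (755/58 + 100)² = (6555/58)² = 42968025/3364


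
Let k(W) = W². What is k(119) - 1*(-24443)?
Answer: 38604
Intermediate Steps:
k(119) - 1*(-24443) = 119² - 1*(-24443) = 14161 + 24443 = 38604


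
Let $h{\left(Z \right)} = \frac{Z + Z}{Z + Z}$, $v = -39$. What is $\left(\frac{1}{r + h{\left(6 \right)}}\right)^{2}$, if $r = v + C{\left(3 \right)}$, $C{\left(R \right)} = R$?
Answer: $\frac{1}{1225} \approx 0.00081633$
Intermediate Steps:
$h{\left(Z \right)} = 1$ ($h{\left(Z \right)} = \frac{2 Z}{2 Z} = 2 Z \frac{1}{2 Z} = 1$)
$r = -36$ ($r = -39 + 3 = -36$)
$\left(\frac{1}{r + h{\left(6 \right)}}\right)^{2} = \left(\frac{1}{-36 + 1}\right)^{2} = \left(\frac{1}{-35}\right)^{2} = \left(- \frac{1}{35}\right)^{2} = \frac{1}{1225}$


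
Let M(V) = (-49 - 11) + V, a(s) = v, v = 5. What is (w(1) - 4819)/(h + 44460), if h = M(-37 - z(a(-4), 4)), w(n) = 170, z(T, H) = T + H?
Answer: -4649/44354 ≈ -0.10482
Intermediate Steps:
a(s) = 5
z(T, H) = H + T
M(V) = -60 + V
h = -106 (h = -60 + (-37 - (4 + 5)) = -60 + (-37 - 1*9) = -60 + (-37 - 9) = -60 - 46 = -106)
(w(1) - 4819)/(h + 44460) = (170 - 4819)/(-106 + 44460) = -4649/44354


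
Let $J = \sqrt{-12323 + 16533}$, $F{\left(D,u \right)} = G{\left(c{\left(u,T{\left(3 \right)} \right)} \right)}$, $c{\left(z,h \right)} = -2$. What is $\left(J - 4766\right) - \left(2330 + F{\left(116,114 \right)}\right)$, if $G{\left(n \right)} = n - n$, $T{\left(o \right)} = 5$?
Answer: $-7096 + \sqrt{4210} \approx -7031.1$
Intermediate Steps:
$G{\left(n \right)} = 0$
$F{\left(D,u \right)} = 0$
$J = \sqrt{4210} \approx 64.885$
$\left(J - 4766\right) - \left(2330 + F{\left(116,114 \right)}\right) = \left(\sqrt{4210} - 4766\right) - 2330 = \left(-4766 + \sqrt{4210}\right) + \left(-2330 + 0\right) = \left(-4766 + \sqrt{4210}\right) - 2330 = -7096 + \sqrt{4210}$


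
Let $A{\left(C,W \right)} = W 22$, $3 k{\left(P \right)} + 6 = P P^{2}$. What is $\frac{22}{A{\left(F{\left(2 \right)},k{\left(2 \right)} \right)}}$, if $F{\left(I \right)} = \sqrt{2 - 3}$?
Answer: $\frac{3}{2} \approx 1.5$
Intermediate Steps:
$F{\left(I \right)} = i$ ($F{\left(I \right)} = \sqrt{-1} = i$)
$k{\left(P \right)} = -2 + \frac{P^{3}}{3}$ ($k{\left(P \right)} = -2 + \frac{P P^{2}}{3} = -2 + \frac{P^{3}}{3}$)
$A{\left(C,W \right)} = 22 W$
$\frac{22}{A{\left(F{\left(2 \right)},k{\left(2 \right)} \right)}} = \frac{22}{22 \left(-2 + \frac{2^{3}}{3}\right)} = \frac{22}{22 \left(-2 + \frac{1}{3} \cdot 8\right)} = \frac{22}{22 \left(-2 + \frac{8}{3}\right)} = \frac{22}{22 \cdot \frac{2}{3}} = \frac{22}{\frac{44}{3}} = 22 \cdot \frac{3}{44} = \frac{3}{2}$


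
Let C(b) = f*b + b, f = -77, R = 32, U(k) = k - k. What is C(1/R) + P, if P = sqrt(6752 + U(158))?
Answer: -19/8 + 4*sqrt(422) ≈ 79.796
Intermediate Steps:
U(k) = 0
C(b) = -76*b (C(b) = -77*b + b = -76*b)
P = 4*sqrt(422) (P = sqrt(6752 + 0) = sqrt(6752) = 4*sqrt(422) ≈ 82.171)
C(1/R) + P = -76/32 + 4*sqrt(422) = -76*1/32 + 4*sqrt(422) = -19/8 + 4*sqrt(422)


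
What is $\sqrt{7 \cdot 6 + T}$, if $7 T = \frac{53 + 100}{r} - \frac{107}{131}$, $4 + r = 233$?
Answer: $\frac{\sqrt{1851139953278}}{209993} \approx 6.4791$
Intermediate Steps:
$r = 229$ ($r = -4 + 233 = 229$)
$T = - \frac{4460}{209993}$ ($T = \frac{\frac{53 + 100}{229} - \frac{107}{131}}{7} = \frac{153 \cdot \frac{1}{229} - \frac{107}{131}}{7} = \frac{\frac{153}{229} - \frac{107}{131}}{7} = \frac{1}{7} \left(- \frac{4460}{29999}\right) = - \frac{4460}{209993} \approx -0.021239$)
$\sqrt{7 \cdot 6 + T} = \sqrt{7 \cdot 6 - \frac{4460}{209993}} = \sqrt{42 - \frac{4460}{209993}} = \sqrt{\frac{8815246}{209993}} = \frac{\sqrt{1851139953278}}{209993}$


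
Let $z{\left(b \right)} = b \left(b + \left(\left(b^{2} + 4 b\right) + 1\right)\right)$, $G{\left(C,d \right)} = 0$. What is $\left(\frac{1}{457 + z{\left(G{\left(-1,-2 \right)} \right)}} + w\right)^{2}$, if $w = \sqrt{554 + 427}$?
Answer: $\frac{204880870}{208849} + \frac{6 \sqrt{109}}{457} \approx 981.14$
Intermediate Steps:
$w = 3 \sqrt{109}$ ($w = \sqrt{981} = 3 \sqrt{109} \approx 31.321$)
$z{\left(b \right)} = b \left(1 + b^{2} + 5 b\right)$ ($z{\left(b \right)} = b \left(b + \left(1 + b^{2} + 4 b\right)\right) = b \left(1 + b^{2} + 5 b\right)$)
$\left(\frac{1}{457 + z{\left(G{\left(-1,-2 \right)} \right)}} + w\right)^{2} = \left(\frac{1}{457 + 0 \left(1 + 0^{2} + 5 \cdot 0\right)} + 3 \sqrt{109}\right)^{2} = \left(\frac{1}{457 + 0 \left(1 + 0 + 0\right)} + 3 \sqrt{109}\right)^{2} = \left(\frac{1}{457 + 0 \cdot 1} + 3 \sqrt{109}\right)^{2} = \left(\frac{1}{457 + 0} + 3 \sqrt{109}\right)^{2} = \left(\frac{1}{457} + 3 \sqrt{109}\right)^{2}$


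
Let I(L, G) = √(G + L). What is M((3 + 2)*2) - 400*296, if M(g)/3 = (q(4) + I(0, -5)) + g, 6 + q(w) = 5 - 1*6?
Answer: -118391 + 3*I*√5 ≈ -1.1839e+5 + 6.7082*I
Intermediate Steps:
q(w) = -7 (q(w) = -6 + (5 - 1*6) = -6 + (5 - 6) = -6 - 1 = -7)
M(g) = -21 + 3*g + 3*I*√5 (M(g) = 3*((-7 + √(-5 + 0)) + g) = 3*((-7 + √(-5)) + g) = 3*((-7 + I*√5) + g) = 3*(-7 + g + I*√5) = -21 + 3*g + 3*I*√5)
M((3 + 2)*2) - 400*296 = (-21 + 3*((3 + 2)*2) + 3*I*√5) - 400*296 = (-21 + 3*(5*2) + 3*I*√5) - 118400 = (-21 + 3*10 + 3*I*√5) - 118400 = (-21 + 30 + 3*I*√5) - 118400 = (9 + 3*I*√5) - 118400 = -118391 + 3*I*√5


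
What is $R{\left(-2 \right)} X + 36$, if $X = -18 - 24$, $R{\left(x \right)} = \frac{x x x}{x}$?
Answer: $-132$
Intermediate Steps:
$R{\left(x \right)} = x^{2}$ ($R{\left(x \right)} = \frac{x^{2} x}{x} = \frac{x^{3}}{x} = x^{2}$)
$X = -42$ ($X = -18 - 24 = -42$)
$R{\left(-2 \right)} X + 36 = \left(-2\right)^{2} \left(-42\right) + 36 = 4 \left(-42\right) + 36 = -168 + 36 = -132$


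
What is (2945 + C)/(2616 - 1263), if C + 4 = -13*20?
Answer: 2681/1353 ≈ 1.9815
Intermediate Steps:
C = -264 (C = -4 - 13*20 = -4 - 260 = -264)
(2945 + C)/(2616 - 1263) = (2945 - 264)/(2616 - 1263) = 2681/1353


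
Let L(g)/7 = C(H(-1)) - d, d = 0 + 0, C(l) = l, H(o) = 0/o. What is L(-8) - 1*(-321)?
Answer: 321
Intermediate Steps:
H(o) = 0
d = 0
L(g) = 0 (L(g) = 7*(0 - 1*0) = 7*(0 + 0) = 7*0 = 0)
L(-8) - 1*(-321) = 0 - 1*(-321) = 0 + 321 = 321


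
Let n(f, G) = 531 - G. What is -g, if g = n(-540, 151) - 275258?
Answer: 274878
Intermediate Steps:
g = -274878 (g = (531 - 1*151) - 275258 = (531 - 151) - 275258 = 380 - 275258 = -274878)
-g = -1*(-274878) = 274878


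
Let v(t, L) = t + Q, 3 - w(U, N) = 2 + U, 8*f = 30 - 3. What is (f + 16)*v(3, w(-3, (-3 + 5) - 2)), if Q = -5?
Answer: -155/4 ≈ -38.750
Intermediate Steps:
f = 27/8 (f = (30 - 3)/8 = (⅛)*27 = 27/8 ≈ 3.3750)
w(U, N) = 1 - U (w(U, N) = 3 - (2 + U) = 3 + (-2 - U) = 1 - U)
v(t, L) = -5 + t (v(t, L) = t - 5 = -5 + t)
(f + 16)*v(3, w(-3, (-3 + 5) - 2)) = (27/8 + 16)*(-5 + 3) = (155/8)*(-2) = -155/4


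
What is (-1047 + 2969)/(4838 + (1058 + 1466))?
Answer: 961/3681 ≈ 0.26107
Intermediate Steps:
(-1047 + 2969)/(4838 + (1058 + 1466)) = 1922/(4838 + 2524) = 1922/7362 = 1922*(1/7362) = 961/3681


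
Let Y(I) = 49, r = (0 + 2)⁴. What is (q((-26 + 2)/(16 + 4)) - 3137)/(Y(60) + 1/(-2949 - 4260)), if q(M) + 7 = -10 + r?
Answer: -11310921/176620 ≈ -64.041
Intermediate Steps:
r = 16 (r = 2⁴ = 16)
q(M) = -1 (q(M) = -7 + (-10 + 16) = -7 + 6 = -1)
(q((-26 + 2)/(16 + 4)) - 3137)/(Y(60) + 1/(-2949 - 4260)) = (-1 - 3137)/(49 + 1/(-2949 - 4260)) = -3138/(49 + 1/(-7209)) = -3138/(49 - 1/7209) = -3138/353240/7209 = -3138*7209/353240 = -11310921/176620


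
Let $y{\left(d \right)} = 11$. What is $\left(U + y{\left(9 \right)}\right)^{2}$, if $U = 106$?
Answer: $13689$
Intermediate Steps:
$\left(U + y{\left(9 \right)}\right)^{2} = \left(106 + 11\right)^{2} = 117^{2} = 13689$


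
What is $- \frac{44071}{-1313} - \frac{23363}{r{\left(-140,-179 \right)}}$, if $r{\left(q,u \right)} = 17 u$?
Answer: $\frac{164783672}{3995459} \approx 41.243$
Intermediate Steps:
$- \frac{44071}{-1313} - \frac{23363}{r{\left(-140,-179 \right)}} = - \frac{44071}{-1313} - \frac{23363}{17 \left(-179\right)} = \left(-44071\right) \left(- \frac{1}{1313}\right) - \frac{23363}{-3043} = \frac{44071}{1313} - - \frac{23363}{3043} = \frac{44071}{1313} + \frac{23363}{3043} = \frac{164783672}{3995459}$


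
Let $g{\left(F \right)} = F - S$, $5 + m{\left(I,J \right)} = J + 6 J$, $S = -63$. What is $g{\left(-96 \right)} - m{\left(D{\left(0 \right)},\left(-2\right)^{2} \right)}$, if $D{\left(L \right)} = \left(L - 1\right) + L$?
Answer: $-56$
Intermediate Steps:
$D{\left(L \right)} = -1 + 2 L$ ($D{\left(L \right)} = \left(-1 + L\right) + L = -1 + 2 L$)
$m{\left(I,J \right)} = -5 + 7 J$ ($m{\left(I,J \right)} = -5 + \left(J + 6 J\right) = -5 + 7 J$)
$g{\left(F \right)} = 63 + F$ ($g{\left(F \right)} = F - -63 = F + 63 = 63 + F$)
$g{\left(-96 \right)} - m{\left(D{\left(0 \right)},\left(-2\right)^{2} \right)} = \left(63 - 96\right) - \left(-5 + 7 \left(-2\right)^{2}\right) = -33 - \left(-5 + 7 \cdot 4\right) = -33 - \left(-5 + 28\right) = -33 - 23 = -56$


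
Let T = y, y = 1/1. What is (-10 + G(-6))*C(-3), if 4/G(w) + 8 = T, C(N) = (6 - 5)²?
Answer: -74/7 ≈ -10.571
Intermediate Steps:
y = 1
C(N) = 1 (C(N) = 1² = 1)
T = 1
G(w) = -4/7 (G(w) = 4/(-8 + 1) = 4/(-7) = 4*(-⅐) = -4/7)
(-10 + G(-6))*C(-3) = (-10 - 4/7)*1 = -74/7*1 = -74/7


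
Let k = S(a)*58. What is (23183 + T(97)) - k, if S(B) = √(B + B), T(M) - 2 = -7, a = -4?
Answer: 23178 - 116*I*√2 ≈ 23178.0 - 164.05*I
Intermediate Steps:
T(M) = -5 (T(M) = 2 - 7 = -5)
S(B) = √2*√B (S(B) = √(2*B) = √2*√B)
k = 116*I*√2 (k = (√2*√(-4))*58 = (√2*(2*I))*58 = (2*I*√2)*58 = 116*I*√2 ≈ 164.05*I)
(23183 + T(97)) - k = (23183 - 5) - 116*I*√2 = 23178 - 116*I*√2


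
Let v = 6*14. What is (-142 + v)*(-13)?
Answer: 754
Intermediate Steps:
v = 84
(-142 + v)*(-13) = (-142 + 84)*(-13) = -58*(-13) = 754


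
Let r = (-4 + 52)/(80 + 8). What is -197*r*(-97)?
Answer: 114654/11 ≈ 10423.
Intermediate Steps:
r = 6/11 (r = 48/88 = 48*(1/88) = 6/11 ≈ 0.54545)
-197*r*(-97) = -197*6/11*(-97) = -1182/11*(-97) = 114654/11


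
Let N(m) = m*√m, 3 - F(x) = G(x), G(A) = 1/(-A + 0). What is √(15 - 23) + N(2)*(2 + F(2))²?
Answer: √2*(121 + 4*I)/2 ≈ 85.56 + 2.8284*I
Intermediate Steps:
G(A) = -1/A (G(A) = 1/(-A) = -1/A)
F(x) = 3 + 1/x (F(x) = 3 - (-1)/x = 3 + 1/x)
N(m) = m^(3/2)
√(15 - 23) + N(2)*(2 + F(2))² = √(15 - 23) + 2^(3/2)*(2 + (3 + 1/2))² = √(-8) + (2*√2)*(2 + (3 + ½))² = 2*I*√2 + (2*√2)*(2 + 7/2)² = 2*I*√2 + (2*√2)*(11/2)² = 2*I*√2 + (2*√2)*(121/4) = 2*I*√2 + 121*√2/2 = 121*√2/2 + 2*I*√2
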